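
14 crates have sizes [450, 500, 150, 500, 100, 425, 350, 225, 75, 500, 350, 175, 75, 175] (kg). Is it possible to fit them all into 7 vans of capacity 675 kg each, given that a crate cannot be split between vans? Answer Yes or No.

A valid assignment using 7 vans:
  van 1: 500 + 175 = 675
  van 2: 500 + 175 = 675
  van 3: 500 + 150 = 650
  van 4: 450 + 225 = 675
  van 5: 425 + 100 + 75 + 75 = 675
  van 6: 350 = 350
  van 7: 350 = 350
Every load is within 675 kg, so 7 vans suffice.

Yes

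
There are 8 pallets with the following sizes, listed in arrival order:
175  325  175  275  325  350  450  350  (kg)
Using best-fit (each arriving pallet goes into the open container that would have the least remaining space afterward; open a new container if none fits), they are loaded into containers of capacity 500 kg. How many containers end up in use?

  175 → container 1 (new)  [load 175/500]
  325 → container 1  [load 500/500]
  175 → container 2 (new)  [load 175/500]
  275 → container 2  [load 450/500]
  325 → container 3 (new)  [load 325/500]
  350 → container 4 (new)  [load 350/500]
  450 → container 5 (new)  [load 450/500]
  350 → container 6 (new)  [load 350/500]
6 containers opened.

6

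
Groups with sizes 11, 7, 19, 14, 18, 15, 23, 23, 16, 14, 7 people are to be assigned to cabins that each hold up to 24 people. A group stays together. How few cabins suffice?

9

Total = 23 + 23 + 19 + 18 + 16 + 15 + 14 + 14 + 11 + 7 + 7 = 167 people.
Lower bound: ⌈167/24⌉ = 7 cabins.
Also, 8 groups each exceed 12 people, and no two of those can share a cabin, so at least 8 cabins are needed.
A packing using 9 cabins:
  cabin 1: 23 = 23
  cabin 2: 23 = 23
  cabin 3: 19 = 19
  cabin 4: 18 = 18
  cabin 5: 16 + 7 = 23
  cabin 6: 15 + 7 = 22
  cabin 7: 14 = 14
  cabin 8: 14 = 14
  cabin 9: 11 = 11
No arrangement into 8 cabins stays within capacity, so 9 is optimal.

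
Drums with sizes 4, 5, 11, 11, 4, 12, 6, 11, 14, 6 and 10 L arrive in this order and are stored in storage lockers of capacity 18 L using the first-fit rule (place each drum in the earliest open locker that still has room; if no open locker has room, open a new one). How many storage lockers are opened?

  4 → locker 1 (new)  [load 4/18]
  5 → locker 1  [load 9/18]
  11 → locker 2 (new)  [load 11/18]
  11 → locker 3 (new)  [load 11/18]
  4 → locker 1  [load 13/18]
  12 → locker 4 (new)  [load 12/18]
  6 → locker 2  [load 17/18]
  11 → locker 5 (new)  [load 11/18]
  14 → locker 6 (new)  [load 14/18]
  6 → locker 3  [load 17/18]
  10 → locker 7 (new)  [load 10/18]
7 storage lockers opened.

7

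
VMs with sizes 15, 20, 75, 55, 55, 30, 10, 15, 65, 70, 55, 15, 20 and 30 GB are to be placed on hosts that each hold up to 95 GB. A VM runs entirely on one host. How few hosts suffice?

Total = 75 + 70 + 65 + 55 + 55 + 55 + 30 + 30 + 20 + 20 + 15 + 15 + 15 + 10 = 530 GB.
Lower bound: ⌈530/95⌉ = 6 hosts.
A packing using 6 hosts:
  host 1: 75 + 20 = 95
  host 2: 70 + 20 = 90
  host 3: 65 + 30 = 95
  host 4: 55 + 30 + 10 = 95
  host 5: 55 + 15 + 15 = 85
  host 6: 55 + 15 = 70
This matches the lower bound, so 6 is optimal.

6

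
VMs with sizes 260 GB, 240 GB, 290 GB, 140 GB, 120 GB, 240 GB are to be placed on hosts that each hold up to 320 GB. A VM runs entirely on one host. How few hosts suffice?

5

Total = 290 + 260 + 240 + 240 + 140 + 120 = 1290 GB.
Lower bound: ⌈1290/320⌉ = 5 hosts.
A packing using 5 hosts:
  host 1: 290 = 290
  host 2: 260 = 260
  host 3: 240 = 240
  host 4: 240 = 240
  host 5: 140 + 120 = 260
This matches the lower bound, so 5 is optimal.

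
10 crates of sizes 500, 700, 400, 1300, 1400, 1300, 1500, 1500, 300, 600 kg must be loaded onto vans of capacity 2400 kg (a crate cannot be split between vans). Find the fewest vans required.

Total = 1500 + 1500 + 1400 + 1300 + 1300 + 700 + 600 + 500 + 400 + 300 = 9500 kg.
Lower bound: ⌈9500/2400⌉ = 4 vans.
Also, 5 crates each exceed 1200 kg, and no two of those can share a van, so at least 5 vans are needed.
A packing using 5 vans:
  van 1: 1500 + 700 = 2200
  van 2: 1500 + 600 + 300 = 2400
  van 3: 1400 + 500 + 400 = 2300
  van 4: 1300 = 1300
  van 5: 1300 = 1300
This matches the lower bound, so 5 is optimal.

5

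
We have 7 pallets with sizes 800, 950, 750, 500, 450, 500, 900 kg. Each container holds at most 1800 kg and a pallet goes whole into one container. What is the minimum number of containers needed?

Total = 950 + 900 + 800 + 750 + 500 + 500 + 450 = 4850 kg.
Lower bound: ⌈4850/1800⌉ = 3 containers.
A packing using 3 containers:
  container 1: 950 + 800 = 1750
  container 2: 900 + 750 = 1650
  container 3: 500 + 500 + 450 = 1450
This matches the lower bound, so 3 is optimal.

3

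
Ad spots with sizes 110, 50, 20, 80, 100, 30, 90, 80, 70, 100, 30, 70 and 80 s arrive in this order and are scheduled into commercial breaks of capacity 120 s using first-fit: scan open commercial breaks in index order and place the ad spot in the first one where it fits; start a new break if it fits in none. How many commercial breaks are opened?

10

  110 → break 1 (new)  [load 110/120]
  50 → break 2 (new)  [load 50/120]
  20 → break 2  [load 70/120]
  80 → break 3 (new)  [load 80/120]
  100 → break 4 (new)  [load 100/120]
  30 → break 2  [load 100/120]
  90 → break 5 (new)  [load 90/120]
  80 → break 6 (new)  [load 80/120]
  70 → break 7 (new)  [load 70/120]
  100 → break 8 (new)  [load 100/120]
  30 → break 3  [load 110/120]
  70 → break 9 (new)  [load 70/120]
  80 → break 10 (new)  [load 80/120]
10 commercial breaks opened.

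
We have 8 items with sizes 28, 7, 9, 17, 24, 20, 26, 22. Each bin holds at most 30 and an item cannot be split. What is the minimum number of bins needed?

Total = 28 + 26 + 24 + 22 + 20 + 17 + 9 + 7 = 153.
Lower bound: ⌈153/30⌉ = 6 bins.
A packing using 6 bins:
  bin 1: 28 = 28
  bin 2: 26 = 26
  bin 3: 24 = 24
  bin 4: 22 + 7 = 29
  bin 5: 20 + 9 = 29
  bin 6: 17 = 17
This matches the lower bound, so 6 is optimal.

6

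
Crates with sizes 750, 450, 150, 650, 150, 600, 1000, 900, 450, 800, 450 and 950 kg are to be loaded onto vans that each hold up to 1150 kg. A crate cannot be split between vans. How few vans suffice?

Total = 1000 + 950 + 900 + 800 + 750 + 650 + 600 + 450 + 450 + 450 + 150 + 150 = 7300 kg.
Lower bound: ⌈7300/1150⌉ = 7 vans.
A packing using 8 vans:
  van 1: 1000 + 150 = 1150
  van 2: 950 + 150 = 1100
  van 3: 900 = 900
  van 4: 800 = 800
  van 5: 750 = 750
  van 6: 650 + 450 = 1100
  van 7: 600 + 450 = 1050
  van 8: 450 = 450
No arrangement into 7 vans stays within capacity, so 8 is optimal.

8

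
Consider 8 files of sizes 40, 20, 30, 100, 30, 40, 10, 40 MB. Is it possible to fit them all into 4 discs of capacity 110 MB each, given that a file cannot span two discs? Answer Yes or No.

A valid assignment using 3 discs:
  disc 1: 100 + 10 = 110
  disc 2: 40 + 40 + 30 = 110
  disc 3: 40 + 30 + 20 = 90
That uses only 3 ≤ 4, so 4 discs are enough.

Yes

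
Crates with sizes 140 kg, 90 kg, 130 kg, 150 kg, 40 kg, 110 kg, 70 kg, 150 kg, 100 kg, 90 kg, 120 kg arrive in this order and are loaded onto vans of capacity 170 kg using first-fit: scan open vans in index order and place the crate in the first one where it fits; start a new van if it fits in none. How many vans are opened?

9

  140 → van 1 (new)  [load 140/170]
  90 → van 2 (new)  [load 90/170]
  130 → van 3 (new)  [load 130/170]
  150 → van 4 (new)  [load 150/170]
  40 → van 2  [load 130/170]
  110 → van 5 (new)  [load 110/170]
  70 → van 6 (new)  [load 70/170]
  150 → van 7 (new)  [load 150/170]
  100 → van 6  [load 170/170]
  90 → van 8 (new)  [load 90/170]
  120 → van 9 (new)  [load 120/170]
9 vans opened.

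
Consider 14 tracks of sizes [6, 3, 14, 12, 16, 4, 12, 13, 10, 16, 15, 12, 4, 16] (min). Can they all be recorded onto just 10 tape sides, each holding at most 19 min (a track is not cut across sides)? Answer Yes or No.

Yes

A valid assignment using 10 tape sides:
  side 1: 16 + 3 = 19
  side 2: 16 = 16
  side 3: 16 = 16
  side 4: 15 + 4 = 19
  side 5: 14 + 4 = 18
  side 6: 13 + 6 = 19
  side 7: 12 = 12
  side 8: 12 = 12
  side 9: 12 = 12
  side 10: 10 = 10
Every load is within 19 min, so 10 tape sides suffice.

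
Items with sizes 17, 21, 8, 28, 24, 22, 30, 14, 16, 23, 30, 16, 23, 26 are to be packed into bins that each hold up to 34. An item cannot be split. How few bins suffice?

Total = 30 + 30 + 28 + 26 + 24 + 23 + 23 + 22 + 21 + 17 + 16 + 16 + 14 + 8 = 298.
Lower bound: ⌈298/34⌉ = 9 bins.
A packing using 11 bins:
  bin 1: 30 = 30
  bin 2: 30 = 30
  bin 3: 28 = 28
  bin 4: 26 + 8 = 34
  bin 5: 24 = 24
  bin 6: 23 = 23
  bin 7: 23 = 23
  bin 8: 22 = 22
  bin 9: 21 = 21
  bin 10: 17 + 16 = 33
  bin 11: 16 + 14 = 30
No arrangement into 10 bins stays within capacity, so 11 is optimal.

11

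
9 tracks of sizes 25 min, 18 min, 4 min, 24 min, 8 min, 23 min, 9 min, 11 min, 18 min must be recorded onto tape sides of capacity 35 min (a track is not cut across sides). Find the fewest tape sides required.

Total = 25 + 24 + 23 + 18 + 18 + 11 + 9 + 8 + 4 = 140 min.
Lower bound: ⌈140/35⌉ = 4 tape sides.
Also, 5 tracks each exceed 35/2 min, and no two of those can share a side, so at least 5 tape sides are needed.
A packing using 5 tape sides:
  side 1: 25 + 9 = 34
  side 2: 24 + 11 = 35
  side 3: 23 + 8 + 4 = 35
  side 4: 18 = 18
  side 5: 18 = 18
This matches the lower bound, so 5 is optimal.

5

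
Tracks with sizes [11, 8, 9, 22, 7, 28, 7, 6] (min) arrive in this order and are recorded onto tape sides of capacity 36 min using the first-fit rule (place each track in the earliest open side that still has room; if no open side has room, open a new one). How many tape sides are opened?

  11 → side 1 (new)  [load 11/36]
  8 → side 1  [load 19/36]
  9 → side 1  [load 28/36]
  22 → side 2 (new)  [load 22/36]
  7 → side 1  [load 35/36]
  28 → side 3 (new)  [load 28/36]
  7 → side 2  [load 29/36]
  6 → side 2  [load 35/36]
3 tape sides opened.

3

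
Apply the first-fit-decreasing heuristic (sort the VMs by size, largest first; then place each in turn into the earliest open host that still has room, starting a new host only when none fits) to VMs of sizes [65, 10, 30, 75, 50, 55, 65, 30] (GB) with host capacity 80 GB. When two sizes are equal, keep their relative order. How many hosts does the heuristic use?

6

Sorted descending: 75, 65, 65, 55, 50, 30, 30, 10.
  75 → host 1 (new)  [load 75/80]
  65 → host 2 (new)  [load 65/80]
  65 → host 3 (new)  [load 65/80]
  55 → host 4 (new)  [load 55/80]
  50 → host 5 (new)  [load 50/80]
  30 → host 5  [load 80/80]
  30 → host 6 (new)  [load 30/80]
  10 → host 2  [load 75/80]
6 hosts opened.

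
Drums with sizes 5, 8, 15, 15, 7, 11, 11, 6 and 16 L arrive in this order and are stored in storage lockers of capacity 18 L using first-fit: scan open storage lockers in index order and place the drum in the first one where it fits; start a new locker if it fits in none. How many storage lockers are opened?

  5 → locker 1 (new)  [load 5/18]
  8 → locker 1  [load 13/18]
  15 → locker 2 (new)  [load 15/18]
  15 → locker 3 (new)  [load 15/18]
  7 → locker 4 (new)  [load 7/18]
  11 → locker 4  [load 18/18]
  11 → locker 5 (new)  [load 11/18]
  6 → locker 5  [load 17/18]
  16 → locker 6 (new)  [load 16/18]
6 storage lockers opened.

6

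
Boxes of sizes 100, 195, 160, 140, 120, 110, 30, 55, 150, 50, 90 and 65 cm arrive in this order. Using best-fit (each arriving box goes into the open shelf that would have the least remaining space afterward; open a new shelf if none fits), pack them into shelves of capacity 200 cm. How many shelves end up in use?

  100 → shelf 1 (new)  [load 100/200]
  195 → shelf 2 (new)  [load 195/200]
  160 → shelf 3 (new)  [load 160/200]
  140 → shelf 4 (new)  [load 140/200]
  120 → shelf 5 (new)  [load 120/200]
  110 → shelf 6 (new)  [load 110/200]
  30 → shelf 3  [load 190/200]
  55 → shelf 4  [load 195/200]
  150 → shelf 7 (new)  [load 150/200]
  50 → shelf 7  [load 200/200]
  90 → shelf 6  [load 200/200]
  65 → shelf 5  [load 185/200]
7 shelves opened.

7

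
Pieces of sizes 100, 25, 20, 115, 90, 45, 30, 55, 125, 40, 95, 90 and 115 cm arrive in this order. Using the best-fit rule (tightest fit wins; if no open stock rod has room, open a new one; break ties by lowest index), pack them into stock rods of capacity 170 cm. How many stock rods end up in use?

  100 → stock rod 1 (new)  [load 100/170]
  25 → stock rod 1  [load 125/170]
  20 → stock rod 1  [load 145/170]
  115 → stock rod 2 (new)  [load 115/170]
  90 → stock rod 3 (new)  [load 90/170]
  45 → stock rod 2  [load 160/170]
  30 → stock rod 3  [load 120/170]
  55 → stock rod 4 (new)  [load 55/170]
  125 → stock rod 5 (new)  [load 125/170]
  40 → stock rod 5  [load 165/170]
  95 → stock rod 4  [load 150/170]
  90 → stock rod 6 (new)  [load 90/170]
  115 → stock rod 7 (new)  [load 115/170]
7 stock rods opened.

7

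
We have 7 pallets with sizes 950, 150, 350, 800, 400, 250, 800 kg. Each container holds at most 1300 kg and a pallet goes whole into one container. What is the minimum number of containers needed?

Total = 950 + 800 + 800 + 400 + 350 + 250 + 150 = 3700 kg.
Lower bound: ⌈3700/1300⌉ = 3 containers.
A packing using 3 containers:
  container 1: 950 + 350 = 1300
  container 2: 800 + 400 = 1200
  container 3: 800 + 250 + 150 = 1200
This matches the lower bound, so 3 is optimal.

3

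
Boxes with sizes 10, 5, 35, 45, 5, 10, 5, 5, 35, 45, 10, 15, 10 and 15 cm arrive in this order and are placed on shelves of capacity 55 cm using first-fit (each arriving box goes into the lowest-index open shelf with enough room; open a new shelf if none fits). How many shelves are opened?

  10 → shelf 1 (new)  [load 10/55]
  5 → shelf 1  [load 15/55]
  35 → shelf 1  [load 50/55]
  45 → shelf 2 (new)  [load 45/55]
  5 → shelf 1  [load 55/55]
  10 → shelf 2  [load 55/55]
  5 → shelf 3 (new)  [load 5/55]
  5 → shelf 3  [load 10/55]
  35 → shelf 3  [load 45/55]
  45 → shelf 4 (new)  [load 45/55]
  10 → shelf 3  [load 55/55]
  15 → shelf 5 (new)  [load 15/55]
  10 → shelf 4  [load 55/55]
  15 → shelf 5  [load 30/55]
5 shelves opened.

5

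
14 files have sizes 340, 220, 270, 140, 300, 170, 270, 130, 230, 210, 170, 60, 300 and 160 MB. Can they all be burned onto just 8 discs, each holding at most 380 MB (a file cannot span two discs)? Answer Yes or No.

No

Total = 2970 MB; ⌈2970/380⌉ = 8.
The bound of 8 does not rule out 8, but exhaustive search shows no assignment into 8 discs of capacity 380 MB exists — the minimum is 9.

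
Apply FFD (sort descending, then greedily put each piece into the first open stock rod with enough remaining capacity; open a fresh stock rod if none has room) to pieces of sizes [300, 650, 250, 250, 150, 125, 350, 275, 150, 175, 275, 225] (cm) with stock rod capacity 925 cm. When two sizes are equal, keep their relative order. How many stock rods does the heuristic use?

4

Sorted descending: 650, 350, 300, 275, 275, 250, 250, 225, 175, 150, 150, 125.
  650 → stock rod 1 (new)  [load 650/925]
  350 → stock rod 2 (new)  [load 350/925]
  300 → stock rod 2  [load 650/925]
  275 → stock rod 1  [load 925/925]
  275 → stock rod 2  [load 925/925]
  250 → stock rod 3 (new)  [load 250/925]
  250 → stock rod 3  [load 500/925]
  225 → stock rod 3  [load 725/925]
  175 → stock rod 3  [load 900/925]
  150 → stock rod 4 (new)  [load 150/925]
  150 → stock rod 4  [load 300/925]
  125 → stock rod 4  [load 425/925]
4 stock rods opened.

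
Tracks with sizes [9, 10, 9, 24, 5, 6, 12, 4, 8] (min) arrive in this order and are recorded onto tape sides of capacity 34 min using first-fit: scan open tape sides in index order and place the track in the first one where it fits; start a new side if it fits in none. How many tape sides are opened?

  9 → side 1 (new)  [load 9/34]
  10 → side 1  [load 19/34]
  9 → side 1  [load 28/34]
  24 → side 2 (new)  [load 24/34]
  5 → side 1  [load 33/34]
  6 → side 2  [load 30/34]
  12 → side 3 (new)  [load 12/34]
  4 → side 2  [load 34/34]
  8 → side 3  [load 20/34]
3 tape sides opened.

3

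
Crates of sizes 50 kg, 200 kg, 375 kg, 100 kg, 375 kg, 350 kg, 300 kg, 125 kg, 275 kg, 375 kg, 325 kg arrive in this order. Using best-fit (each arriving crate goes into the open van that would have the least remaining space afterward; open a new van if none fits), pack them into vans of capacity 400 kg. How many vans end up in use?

8

  50 → van 1 (new)  [load 50/400]
  200 → van 1  [load 250/400]
  375 → van 2 (new)  [load 375/400]
  100 → van 1  [load 350/400]
  375 → van 3 (new)  [load 375/400]
  350 → van 4 (new)  [load 350/400]
  300 → van 5 (new)  [load 300/400]
  125 → van 6 (new)  [load 125/400]
  275 → van 6  [load 400/400]
  375 → van 7 (new)  [load 375/400]
  325 → van 8 (new)  [load 325/400]
8 vans opened.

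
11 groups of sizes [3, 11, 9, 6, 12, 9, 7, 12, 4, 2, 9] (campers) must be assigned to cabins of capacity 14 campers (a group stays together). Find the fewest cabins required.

Total = 12 + 12 + 11 + 9 + 9 + 9 + 7 + 6 + 4 + 3 + 2 = 84 campers.
Lower bound: ⌈84/14⌉ = 6 cabins.
A packing using 7 cabins:
  cabin 1: 12 + 2 = 14
  cabin 2: 12 = 12
  cabin 3: 11 + 3 = 14
  cabin 4: 9 + 4 = 13
  cabin 5: 9 = 9
  cabin 6: 9 = 9
  cabin 7: 7 + 6 = 13
No arrangement into 6 cabins stays within capacity, so 7 is optimal.

7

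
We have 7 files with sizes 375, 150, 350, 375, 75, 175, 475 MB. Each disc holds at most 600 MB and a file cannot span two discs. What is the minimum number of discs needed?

Total = 475 + 375 + 375 + 350 + 175 + 150 + 75 = 1975 MB.
Lower bound: ⌈1975/600⌉ = 4 discs.
A packing using 4 discs:
  disc 1: 475 + 75 = 550
  disc 2: 375 + 175 = 550
  disc 3: 375 + 150 = 525
  disc 4: 350 = 350
This matches the lower bound, so 4 is optimal.

4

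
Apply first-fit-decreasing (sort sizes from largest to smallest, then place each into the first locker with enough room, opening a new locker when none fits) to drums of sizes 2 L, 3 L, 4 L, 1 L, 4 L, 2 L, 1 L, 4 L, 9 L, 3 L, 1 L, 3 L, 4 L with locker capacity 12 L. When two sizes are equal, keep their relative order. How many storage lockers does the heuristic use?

Sorted descending: 9, 4, 4, 4, 4, 3, 3, 3, 2, 2, 1, 1, 1.
  9 → locker 1 (new)  [load 9/12]
  4 → locker 2 (new)  [load 4/12]
  4 → locker 2  [load 8/12]
  4 → locker 2  [load 12/12]
  4 → locker 3 (new)  [load 4/12]
  3 → locker 1  [load 12/12]
  3 → locker 3  [load 7/12]
  3 → locker 3  [load 10/12]
  2 → locker 3  [load 12/12]
  2 → locker 4 (new)  [load 2/12]
  1 → locker 4  [load 3/12]
  1 → locker 4  [load 4/12]
  1 → locker 4  [load 5/12]
4 storage lockers opened.

4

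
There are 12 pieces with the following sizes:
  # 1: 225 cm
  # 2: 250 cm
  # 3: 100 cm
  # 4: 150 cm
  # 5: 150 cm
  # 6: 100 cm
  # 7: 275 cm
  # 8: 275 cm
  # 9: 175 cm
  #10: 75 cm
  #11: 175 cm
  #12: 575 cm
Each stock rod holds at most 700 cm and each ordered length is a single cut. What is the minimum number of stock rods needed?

4

Total = 575 + 275 + 275 + 250 + 225 + 175 + 175 + 150 + 150 + 100 + 100 + 75 = 2525 cm.
Lower bound: ⌈2525/700⌉ = 4 stock rods.
A packing using 4 stock rods:
  stock rod 1: 575 + 100 = 675
  stock rod 2: 275 + 275 + 150 = 700
  stock rod 3: 250 + 225 + 175 = 650
  stock rod 4: 175 + 150 + 100 + 75 = 500
This matches the lower bound, so 4 is optimal.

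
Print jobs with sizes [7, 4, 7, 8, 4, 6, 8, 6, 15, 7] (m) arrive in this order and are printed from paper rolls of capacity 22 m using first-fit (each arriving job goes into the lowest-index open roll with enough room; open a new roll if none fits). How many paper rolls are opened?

4

  7 → roll 1 (new)  [load 7/22]
  4 → roll 1  [load 11/22]
  7 → roll 1  [load 18/22]
  8 → roll 2 (new)  [load 8/22]
  4 → roll 1  [load 22/22]
  6 → roll 2  [load 14/22]
  8 → roll 2  [load 22/22]
  6 → roll 3 (new)  [load 6/22]
  15 → roll 3  [load 21/22]
  7 → roll 4 (new)  [load 7/22]
4 paper rolls opened.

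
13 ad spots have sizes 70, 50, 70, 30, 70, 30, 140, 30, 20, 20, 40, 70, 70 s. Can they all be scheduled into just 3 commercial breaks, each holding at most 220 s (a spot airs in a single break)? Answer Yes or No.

Total = 710 s; ⌈710/220⌉ = 4.
At least 4 commercial breaks are required, but only 3 are allowed.

No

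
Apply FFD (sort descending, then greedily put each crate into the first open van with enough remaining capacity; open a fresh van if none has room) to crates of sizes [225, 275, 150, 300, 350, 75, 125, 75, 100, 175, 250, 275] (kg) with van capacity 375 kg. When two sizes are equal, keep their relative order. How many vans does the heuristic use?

7

Sorted descending: 350, 300, 275, 275, 250, 225, 175, 150, 125, 100, 75, 75.
  350 → van 1 (new)  [load 350/375]
  300 → van 2 (new)  [load 300/375]
  275 → van 3 (new)  [load 275/375]
  275 → van 4 (new)  [load 275/375]
  250 → van 5 (new)  [load 250/375]
  225 → van 6 (new)  [load 225/375]
  175 → van 7 (new)  [load 175/375]
  150 → van 6  [load 375/375]
  125 → van 5  [load 375/375]
  100 → van 3  [load 375/375]
  75 → van 2  [load 375/375]
  75 → van 4  [load 350/375]
7 vans opened.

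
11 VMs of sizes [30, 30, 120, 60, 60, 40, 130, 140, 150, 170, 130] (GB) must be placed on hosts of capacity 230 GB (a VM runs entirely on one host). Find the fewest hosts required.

6

Total = 170 + 150 + 140 + 130 + 130 + 120 + 60 + 60 + 40 + 30 + 30 = 1060 GB.
Lower bound: ⌈1060/230⌉ = 5 hosts.
Also, 6 VMs each exceed 115 GB, and no two of those can share a host, so at least 6 hosts are needed.
A packing using 6 hosts:
  host 1: 170 + 60 = 230
  host 2: 150 + 60 = 210
  host 3: 140 + 40 + 30 = 210
  host 4: 130 + 30 = 160
  host 5: 130 = 130
  host 6: 120 = 120
This matches the lower bound, so 6 is optimal.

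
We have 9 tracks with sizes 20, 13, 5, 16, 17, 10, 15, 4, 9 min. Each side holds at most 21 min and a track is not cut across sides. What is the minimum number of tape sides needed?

Total = 20 + 17 + 16 + 15 + 13 + 10 + 9 + 5 + 4 = 109 min.
Lower bound: ⌈109/21⌉ = 6 tape sides.
A packing using 6 tape sides:
  side 1: 20 = 20
  side 2: 17 + 4 = 21
  side 3: 16 + 5 = 21
  side 4: 15 = 15
  side 5: 13 = 13
  side 6: 10 + 9 = 19
This matches the lower bound, so 6 is optimal.

6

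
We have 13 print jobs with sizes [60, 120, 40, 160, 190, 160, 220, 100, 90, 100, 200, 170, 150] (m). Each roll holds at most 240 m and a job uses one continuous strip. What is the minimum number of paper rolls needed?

Total = 220 + 200 + 190 + 170 + 160 + 160 + 150 + 120 + 100 + 100 + 90 + 60 + 40 = 1760 m.
Lower bound: ⌈1760/240⌉ = 8 paper rolls.
A packing using 9 paper rolls:
  roll 1: 220 = 220
  roll 2: 200 + 40 = 240
  roll 3: 190 = 190
  roll 4: 170 + 60 = 230
  roll 5: 160 = 160
  roll 6: 160 = 160
  roll 7: 150 + 90 = 240
  roll 8: 120 + 100 = 220
  roll 9: 100 = 100
No arrangement into 8 paper rolls stays within capacity, so 9 is optimal.

9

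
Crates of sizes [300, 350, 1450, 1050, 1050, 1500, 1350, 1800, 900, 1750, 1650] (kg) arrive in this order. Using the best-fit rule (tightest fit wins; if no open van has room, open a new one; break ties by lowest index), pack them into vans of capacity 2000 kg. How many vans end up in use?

  300 → van 1 (new)  [load 300/2000]
  350 → van 1  [load 650/2000]
  1450 → van 2 (new)  [load 1450/2000]
  1050 → van 1  [load 1700/2000]
  1050 → van 3 (new)  [load 1050/2000]
  1500 → van 4 (new)  [load 1500/2000]
  1350 → van 5 (new)  [load 1350/2000]
  1800 → van 6 (new)  [load 1800/2000]
  900 → van 3  [load 1950/2000]
  1750 → van 7 (new)  [load 1750/2000]
  1650 → van 8 (new)  [load 1650/2000]
8 vans opened.

8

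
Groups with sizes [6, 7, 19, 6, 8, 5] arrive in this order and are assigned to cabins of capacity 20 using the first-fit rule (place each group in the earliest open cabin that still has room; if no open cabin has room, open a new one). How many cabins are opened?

3

  6 → cabin 1 (new)  [load 6/20]
  7 → cabin 1  [load 13/20]
  19 → cabin 2 (new)  [load 19/20]
  6 → cabin 1  [load 19/20]
  8 → cabin 3 (new)  [load 8/20]
  5 → cabin 3  [load 13/20]
3 cabins opened.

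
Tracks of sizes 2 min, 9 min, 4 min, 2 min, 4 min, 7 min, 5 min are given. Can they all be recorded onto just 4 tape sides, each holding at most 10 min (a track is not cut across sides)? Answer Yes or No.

Yes

A valid assignment using 4 tape sides:
  side 1: 9 = 9
  side 2: 7 + 2 = 9
  side 3: 5 + 4 = 9
  side 4: 4 + 2 = 6
Every load is within 10 min, so 4 tape sides suffice.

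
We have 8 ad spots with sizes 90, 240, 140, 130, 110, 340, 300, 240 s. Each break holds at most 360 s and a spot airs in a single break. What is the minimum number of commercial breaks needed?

Total = 340 + 300 + 240 + 240 + 140 + 130 + 110 + 90 = 1590 s.
Lower bound: ⌈1590/360⌉ = 5 commercial breaks.
A packing using 5 commercial breaks:
  break 1: 340 = 340
  break 2: 300 = 300
  break 3: 240 + 110 = 350
  break 4: 240 + 90 = 330
  break 5: 140 + 130 = 270
This matches the lower bound, so 5 is optimal.

5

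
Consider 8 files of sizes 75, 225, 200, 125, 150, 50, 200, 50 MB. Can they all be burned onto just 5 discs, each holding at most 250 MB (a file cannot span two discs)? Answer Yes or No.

Yes

A valid assignment using 5 discs:
  disc 1: 225 = 225
  disc 2: 200 + 50 = 250
  disc 3: 200 + 50 = 250
  disc 4: 150 + 75 = 225
  disc 5: 125 = 125
Every load is within 250 MB, so 5 discs suffice.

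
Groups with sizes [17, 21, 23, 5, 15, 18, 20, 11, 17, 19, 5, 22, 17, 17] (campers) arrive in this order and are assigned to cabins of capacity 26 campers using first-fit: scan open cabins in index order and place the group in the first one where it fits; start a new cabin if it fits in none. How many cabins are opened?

11

  17 → cabin 1 (new)  [load 17/26]
  21 → cabin 2 (new)  [load 21/26]
  23 → cabin 3 (new)  [load 23/26]
  5 → cabin 1  [load 22/26]
  15 → cabin 4 (new)  [load 15/26]
  18 → cabin 5 (new)  [load 18/26]
  20 → cabin 6 (new)  [load 20/26]
  11 → cabin 4  [load 26/26]
  17 → cabin 7 (new)  [load 17/26]
  19 → cabin 8 (new)  [load 19/26]
  5 → cabin 2  [load 26/26]
  22 → cabin 9 (new)  [load 22/26]
  17 → cabin 10 (new)  [load 17/26]
  17 → cabin 11 (new)  [load 17/26]
11 cabins opened.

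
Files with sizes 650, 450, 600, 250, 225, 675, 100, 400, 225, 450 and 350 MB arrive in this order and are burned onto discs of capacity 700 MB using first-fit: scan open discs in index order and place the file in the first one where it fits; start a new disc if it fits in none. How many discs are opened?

7

  650 → disc 1 (new)  [load 650/700]
  450 → disc 2 (new)  [load 450/700]
  600 → disc 3 (new)  [load 600/700]
  250 → disc 2  [load 700/700]
  225 → disc 4 (new)  [load 225/700]
  675 → disc 5 (new)  [load 675/700]
  100 → disc 3  [load 700/700]
  400 → disc 4  [load 625/700]
  225 → disc 6 (new)  [load 225/700]
  450 → disc 6  [load 675/700]
  350 → disc 7 (new)  [load 350/700]
7 discs opened.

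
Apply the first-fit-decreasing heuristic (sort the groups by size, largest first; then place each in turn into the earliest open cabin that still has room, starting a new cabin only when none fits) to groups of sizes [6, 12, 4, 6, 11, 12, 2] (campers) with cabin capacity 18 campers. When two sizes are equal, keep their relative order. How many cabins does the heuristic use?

3

Sorted descending: 12, 12, 11, 6, 6, 4, 2.
  12 → cabin 1 (new)  [load 12/18]
  12 → cabin 2 (new)  [load 12/18]
  11 → cabin 3 (new)  [load 11/18]
  6 → cabin 1  [load 18/18]
  6 → cabin 2  [load 18/18]
  4 → cabin 3  [load 15/18]
  2 → cabin 3  [load 17/18]
3 cabins opened.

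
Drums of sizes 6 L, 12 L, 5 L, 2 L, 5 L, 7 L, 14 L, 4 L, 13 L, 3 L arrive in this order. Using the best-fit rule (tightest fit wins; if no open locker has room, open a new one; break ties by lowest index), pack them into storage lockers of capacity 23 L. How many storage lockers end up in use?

  6 → locker 1 (new)  [load 6/23]
  12 → locker 1  [load 18/23]
  5 → locker 1  [load 23/23]
  2 → locker 2 (new)  [load 2/23]
  5 → locker 2  [load 7/23]
  7 → locker 2  [load 14/23]
  14 → locker 3 (new)  [load 14/23]
  4 → locker 2  [load 18/23]
  13 → locker 4 (new)  [load 13/23]
  3 → locker 2  [load 21/23]
4 storage lockers opened.

4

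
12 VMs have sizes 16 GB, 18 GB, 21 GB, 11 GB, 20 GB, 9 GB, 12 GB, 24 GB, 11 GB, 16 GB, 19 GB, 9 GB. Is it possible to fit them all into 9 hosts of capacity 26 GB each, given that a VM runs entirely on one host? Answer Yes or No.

A valid assignment using 9 hosts:
  host 1: 24 = 24
  host 2: 21 = 21
  host 3: 20 = 20
  host 4: 19 = 19
  host 5: 18 = 18
  host 6: 16 + 9 = 25
  host 7: 16 + 9 = 25
  host 8: 12 + 11 = 23
  host 9: 11 = 11
Every load is within 26 GB, so 9 hosts suffice.

Yes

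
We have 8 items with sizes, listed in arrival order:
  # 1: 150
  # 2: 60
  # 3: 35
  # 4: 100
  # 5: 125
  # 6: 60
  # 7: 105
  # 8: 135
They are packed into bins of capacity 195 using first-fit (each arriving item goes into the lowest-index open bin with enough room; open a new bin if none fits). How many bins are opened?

5

  150 → bin 1 (new)  [load 150/195]
  60 → bin 2 (new)  [load 60/195]
  35 → bin 1  [load 185/195]
  100 → bin 2  [load 160/195]
  125 → bin 3 (new)  [load 125/195]
  60 → bin 3  [load 185/195]
  105 → bin 4 (new)  [load 105/195]
  135 → bin 5 (new)  [load 135/195]
5 bins opened.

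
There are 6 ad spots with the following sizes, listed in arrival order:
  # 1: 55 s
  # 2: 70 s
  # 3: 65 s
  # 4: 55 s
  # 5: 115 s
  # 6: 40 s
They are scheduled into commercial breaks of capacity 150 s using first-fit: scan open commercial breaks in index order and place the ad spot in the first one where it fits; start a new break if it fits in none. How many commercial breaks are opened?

  55 → break 1 (new)  [load 55/150]
  70 → break 1  [load 125/150]
  65 → break 2 (new)  [load 65/150]
  55 → break 2  [load 120/150]
  115 → break 3 (new)  [load 115/150]
  40 → break 4 (new)  [load 40/150]
4 commercial breaks opened.

4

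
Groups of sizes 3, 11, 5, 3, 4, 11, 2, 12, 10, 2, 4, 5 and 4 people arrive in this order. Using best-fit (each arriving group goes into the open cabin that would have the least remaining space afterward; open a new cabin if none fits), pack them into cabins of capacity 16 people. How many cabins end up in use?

5

  3 → cabin 1 (new)  [load 3/16]
  11 → cabin 1  [load 14/16]
  5 → cabin 2 (new)  [load 5/16]
  3 → cabin 2  [load 8/16]
  4 → cabin 2  [load 12/16]
  11 → cabin 3 (new)  [load 11/16]
  2 → cabin 1  [load 16/16]
  12 → cabin 4 (new)  [load 12/16]
  10 → cabin 5 (new)  [load 10/16]
  2 → cabin 2  [load 14/16]
  4 → cabin 4  [load 16/16]
  5 → cabin 3  [load 16/16]
  4 → cabin 5  [load 14/16]
5 cabins opened.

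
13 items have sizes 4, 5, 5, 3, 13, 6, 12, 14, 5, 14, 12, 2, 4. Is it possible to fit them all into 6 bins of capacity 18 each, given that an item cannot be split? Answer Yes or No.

Yes

A valid assignment using 6 bins:
  bin 1: 14 + 4 = 18
  bin 2: 14 + 4 = 18
  bin 3: 13 + 5 = 18
  bin 4: 12 + 6 = 18
  bin 5: 12 + 5 = 17
  bin 6: 5 + 3 + 2 = 10
Every load is within 18, so 6 bins suffice.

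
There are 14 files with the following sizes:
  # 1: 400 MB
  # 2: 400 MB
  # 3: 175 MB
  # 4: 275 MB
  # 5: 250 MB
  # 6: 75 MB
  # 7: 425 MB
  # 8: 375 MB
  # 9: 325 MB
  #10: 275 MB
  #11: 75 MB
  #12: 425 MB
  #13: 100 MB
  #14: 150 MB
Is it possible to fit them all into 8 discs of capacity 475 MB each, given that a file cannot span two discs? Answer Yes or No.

Total = 3725 MB; ⌈3725/475⌉ = 8.
9 files each exceed half the capacity and cannot share a disc, forcing at least 9 discs.
At least 9 discs are required, but only 8 are allowed.

No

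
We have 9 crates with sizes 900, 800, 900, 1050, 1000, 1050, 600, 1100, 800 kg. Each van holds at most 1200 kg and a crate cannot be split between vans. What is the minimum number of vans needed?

9

Total = 1100 + 1050 + 1050 + 1000 + 900 + 900 + 800 + 800 + 600 = 8200 kg.
Lower bound: ⌈8200/1200⌉ = 7 vans.
Also, 8 crates each exceed 600 kg, and no two of those can share a van, so at least 8 vans are needed.
A packing using 9 vans:
  van 1: 1100 = 1100
  van 2: 1050 = 1050
  van 3: 1050 = 1050
  van 4: 1000 = 1000
  van 5: 900 = 900
  van 6: 900 = 900
  van 7: 800 = 800
  van 8: 800 = 800
  van 9: 600 = 600
No arrangement into 8 vans stays within capacity, so 9 is optimal.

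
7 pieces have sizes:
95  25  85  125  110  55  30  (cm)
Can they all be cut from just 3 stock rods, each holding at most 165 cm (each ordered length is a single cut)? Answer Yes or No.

No

Total = 525 cm; ⌈525/165⌉ = 4.
At least 4 stock rods are required, but only 3 are allowed.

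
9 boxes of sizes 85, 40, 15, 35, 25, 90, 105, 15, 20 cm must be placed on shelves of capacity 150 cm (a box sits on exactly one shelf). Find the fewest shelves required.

3

Total = 105 + 90 + 85 + 40 + 35 + 25 + 20 + 15 + 15 = 430 cm.
Lower bound: ⌈430/150⌉ = 3 shelves.
A packing using 3 shelves:
  shelf 1: 105 + 40 = 145
  shelf 2: 90 + 35 + 25 = 150
  shelf 3: 85 + 20 + 15 + 15 = 135
This matches the lower bound, so 3 is optimal.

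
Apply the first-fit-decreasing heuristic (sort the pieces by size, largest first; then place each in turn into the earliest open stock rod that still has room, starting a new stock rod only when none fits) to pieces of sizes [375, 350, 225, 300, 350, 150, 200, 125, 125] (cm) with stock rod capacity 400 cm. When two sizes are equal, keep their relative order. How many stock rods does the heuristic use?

7

Sorted descending: 375, 350, 350, 300, 225, 200, 150, 125, 125.
  375 → stock rod 1 (new)  [load 375/400]
  350 → stock rod 2 (new)  [load 350/400]
  350 → stock rod 3 (new)  [load 350/400]
  300 → stock rod 4 (new)  [load 300/400]
  225 → stock rod 5 (new)  [load 225/400]
  200 → stock rod 6 (new)  [load 200/400]
  150 → stock rod 5  [load 375/400]
  125 → stock rod 6  [load 325/400]
  125 → stock rod 7 (new)  [load 125/400]
7 stock rods opened.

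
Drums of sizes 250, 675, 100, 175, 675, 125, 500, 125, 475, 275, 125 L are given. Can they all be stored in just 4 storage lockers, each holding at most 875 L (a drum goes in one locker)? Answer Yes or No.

No

Total = 3500 L; ⌈3500/875⌉ = 4.
The bound of 4 does not rule out 4, but exhaustive search shows no assignment into 4 storage lockers of capacity 875 L exists — the minimum is 5.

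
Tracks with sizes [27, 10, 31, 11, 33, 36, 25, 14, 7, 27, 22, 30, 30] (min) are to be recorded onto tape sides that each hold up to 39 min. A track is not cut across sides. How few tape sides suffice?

9

Total = 36 + 33 + 31 + 30 + 30 + 27 + 27 + 25 + 22 + 14 + 11 + 10 + 7 = 303 min.
Lower bound: ⌈303/39⌉ = 8 tape sides.
Also, 9 tracks each exceed 39/2 min, and no two of those can share a side, so at least 9 tape sides are needed.
A packing using 9 tape sides:
  side 1: 36 = 36
  side 2: 33 = 33
  side 3: 31 + 7 = 38
  side 4: 30 = 30
  side 5: 30 = 30
  side 6: 27 + 11 = 38
  side 7: 27 + 10 = 37
  side 8: 25 + 14 = 39
  side 9: 22 = 22
This matches the lower bound, so 9 is optimal.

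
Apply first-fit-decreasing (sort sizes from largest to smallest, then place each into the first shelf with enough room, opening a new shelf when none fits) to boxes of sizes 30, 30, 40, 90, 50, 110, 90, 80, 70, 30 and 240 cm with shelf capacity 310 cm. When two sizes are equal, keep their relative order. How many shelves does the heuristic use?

3

Sorted descending: 240, 110, 90, 90, 80, 70, 50, 40, 30, 30, 30.
  240 → shelf 1 (new)  [load 240/310]
  110 → shelf 2 (new)  [load 110/310]
  90 → shelf 2  [load 200/310]
  90 → shelf 2  [load 290/310]
  80 → shelf 3 (new)  [load 80/310]
  70 → shelf 1  [load 310/310]
  50 → shelf 3  [load 130/310]
  40 → shelf 3  [load 170/310]
  30 → shelf 3  [load 200/310]
  30 → shelf 3  [load 230/310]
  30 → shelf 3  [load 260/310]
3 shelves opened.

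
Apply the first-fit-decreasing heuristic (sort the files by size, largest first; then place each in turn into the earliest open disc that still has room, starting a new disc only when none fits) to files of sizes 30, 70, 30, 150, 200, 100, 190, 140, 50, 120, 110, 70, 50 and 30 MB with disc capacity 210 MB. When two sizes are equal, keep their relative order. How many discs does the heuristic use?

Sorted descending: 200, 190, 150, 140, 120, 110, 100, 70, 70, 50, 50, 30, 30, 30.
  200 → disc 1 (new)  [load 200/210]
  190 → disc 2 (new)  [load 190/210]
  150 → disc 3 (new)  [load 150/210]
  140 → disc 4 (new)  [load 140/210]
  120 → disc 5 (new)  [load 120/210]
  110 → disc 6 (new)  [load 110/210]
  100 → disc 6  [load 210/210]
  70 → disc 4  [load 210/210]
  70 → disc 5  [load 190/210]
  50 → disc 3  [load 200/210]
  50 → disc 7 (new)  [load 50/210]
  30 → disc 7  [load 80/210]
  30 → disc 7  [load 110/210]
  30 → disc 7  [load 140/210]
7 discs opened.

7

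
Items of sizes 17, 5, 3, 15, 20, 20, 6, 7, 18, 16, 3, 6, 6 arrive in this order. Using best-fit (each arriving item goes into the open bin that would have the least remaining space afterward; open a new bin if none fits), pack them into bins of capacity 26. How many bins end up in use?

  17 → bin 1 (new)  [load 17/26]
  5 → bin 1  [load 22/26]
  3 → bin 1  [load 25/26]
  15 → bin 2 (new)  [load 15/26]
  20 → bin 3 (new)  [load 20/26]
  20 → bin 4 (new)  [load 20/26]
  6 → bin 3  [load 26/26]
  7 → bin 2  [load 22/26]
  18 → bin 5 (new)  [load 18/26]
  16 → bin 6 (new)  [load 16/26]
  3 → bin 2  [load 25/26]
  6 → bin 4  [load 26/26]
  6 → bin 5  [load 24/26]
6 bins opened.

6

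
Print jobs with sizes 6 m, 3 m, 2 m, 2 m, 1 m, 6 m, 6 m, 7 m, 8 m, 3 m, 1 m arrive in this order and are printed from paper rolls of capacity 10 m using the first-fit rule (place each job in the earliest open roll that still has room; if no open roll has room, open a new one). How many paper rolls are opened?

  6 → roll 1 (new)  [load 6/10]
  3 → roll 1  [load 9/10]
  2 → roll 2 (new)  [load 2/10]
  2 → roll 2  [load 4/10]
  1 → roll 1  [load 10/10]
  6 → roll 2  [load 10/10]
  6 → roll 3 (new)  [load 6/10]
  7 → roll 4 (new)  [load 7/10]
  8 → roll 5 (new)  [load 8/10]
  3 → roll 3  [load 9/10]
  1 → roll 3  [load 10/10]
5 paper rolls opened.

5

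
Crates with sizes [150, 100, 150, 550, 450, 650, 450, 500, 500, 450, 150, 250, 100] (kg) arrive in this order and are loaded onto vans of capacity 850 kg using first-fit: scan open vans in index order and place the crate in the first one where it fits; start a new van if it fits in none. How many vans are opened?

7

  150 → van 1 (new)  [load 150/850]
  100 → van 1  [load 250/850]
  150 → van 1  [load 400/850]
  550 → van 2 (new)  [load 550/850]
  450 → van 1  [load 850/850]
  650 → van 3 (new)  [load 650/850]
  450 → van 4 (new)  [load 450/850]
  500 → van 5 (new)  [load 500/850]
  500 → van 6 (new)  [load 500/850]
  450 → van 7 (new)  [load 450/850]
  150 → van 2  [load 700/850]
  250 → van 4  [load 700/850]
  100 → van 2  [load 800/850]
7 vans opened.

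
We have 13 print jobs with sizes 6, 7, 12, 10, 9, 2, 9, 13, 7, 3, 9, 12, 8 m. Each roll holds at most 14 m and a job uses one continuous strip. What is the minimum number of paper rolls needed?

Total = 13 + 12 + 12 + 10 + 9 + 9 + 9 + 8 + 7 + 7 + 6 + 3 + 2 = 107 m.
Lower bound: ⌈107/14⌉ = 8 paper rolls.
A packing using 9 paper rolls:
  roll 1: 13 = 13
  roll 2: 12 + 2 = 14
  roll 3: 12 = 12
  roll 4: 10 + 3 = 13
  roll 5: 9 = 9
  roll 6: 9 = 9
  roll 7: 9 = 9
  roll 8: 8 + 6 = 14
  roll 9: 7 + 7 = 14
No arrangement into 8 paper rolls stays within capacity, so 9 is optimal.

9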